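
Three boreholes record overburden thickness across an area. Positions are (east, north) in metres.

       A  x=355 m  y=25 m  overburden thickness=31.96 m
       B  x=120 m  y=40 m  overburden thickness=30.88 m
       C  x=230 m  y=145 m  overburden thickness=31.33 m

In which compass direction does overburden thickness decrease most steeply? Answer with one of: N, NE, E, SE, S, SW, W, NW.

W

Differences from A: to B (Δx, Δy, Δh) = (-235, 15, -1.08); to C = (-125, 120, -0.63).
Solve a·Δx + b·Δy = Δd: det = (-235)·120 − (-125)·15 = -26325.
∂d/∂x = [(-1.08)·120 − (-0.63)·15] / -26325 = +0.004564
∂d/∂y = [(-235)·(-0.63) − (-125)·(-1.08)] / -26325 = -0.0004957
Steepest decrease is along −∇f = (-0.004564 E, +0.0004957 N) → west.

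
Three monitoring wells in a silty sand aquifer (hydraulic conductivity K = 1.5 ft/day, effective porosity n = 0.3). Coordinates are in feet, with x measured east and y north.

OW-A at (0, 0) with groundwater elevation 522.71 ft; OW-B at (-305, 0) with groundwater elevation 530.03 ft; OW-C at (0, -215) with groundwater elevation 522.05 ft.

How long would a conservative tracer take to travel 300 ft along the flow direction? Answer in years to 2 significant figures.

∂h/∂x = (530.03 − 522.71) / (-305 − 0) = -0.02400
∂h/∂y = (522.05 − 522.71) / (-215 − 0) = +0.003070
|∇h| = √(-0.02400² + 0.003070²) = 0.0242
Seepage velocity v = K·i/n = 1.5 × 0.0242 / 0.3 = 0.121 ft/day.
t = 300 / 0.121 = 2479 days = 6.79 years.

6.8 years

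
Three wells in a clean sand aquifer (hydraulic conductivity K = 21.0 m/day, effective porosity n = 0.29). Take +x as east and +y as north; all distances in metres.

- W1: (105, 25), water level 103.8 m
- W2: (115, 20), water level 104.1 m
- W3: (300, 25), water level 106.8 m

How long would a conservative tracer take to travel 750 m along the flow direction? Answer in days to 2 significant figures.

310 days

Taking W1 as reference: W2−W1 = (10, -5, +0.3); W3−W1 = (195, 0, +3.0).
Determinant of the coordinate differences = 10·0 − 195·(-5) = 975.
∂h/∂x = [(+0.3)·0 − (+3.0)·(-5)] / 975 = +0.01538
∂h/∂y = [10·(+3.0) − 195·(+0.3)] / 975 = -0.02923
|∇h| = √(0.01538² + -0.02923²) = 0.03303
Seepage velocity v = K·i/n = 21.0 × 0.03303 / 0.29 = 2.392 m/day.
t = 750 / 2.392 = 313.5 days.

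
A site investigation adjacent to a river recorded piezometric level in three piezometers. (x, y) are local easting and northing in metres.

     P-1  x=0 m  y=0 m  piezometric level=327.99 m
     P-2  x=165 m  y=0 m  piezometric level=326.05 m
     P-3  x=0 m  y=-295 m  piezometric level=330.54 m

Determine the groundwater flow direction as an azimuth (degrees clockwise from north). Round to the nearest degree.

∂h/∂x = (326.05 − 327.99) / (165 − 0) = -0.01176
∂h/∂y = (330.54 − 327.99) / (-295 − 0) = -0.008644
Flow direction (−∇h) has components (+0.01176 E, +0.008644 N).
Azimuth = atan2(E, N) = atan2(+0.01176, +0.008644) = 53.7° ≈ 054°.

054°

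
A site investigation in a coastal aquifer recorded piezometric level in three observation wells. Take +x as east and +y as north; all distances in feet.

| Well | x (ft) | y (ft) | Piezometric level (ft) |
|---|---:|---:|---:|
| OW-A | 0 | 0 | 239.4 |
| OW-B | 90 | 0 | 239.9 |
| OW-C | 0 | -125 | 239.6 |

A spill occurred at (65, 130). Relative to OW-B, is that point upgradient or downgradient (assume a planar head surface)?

∂h/∂x = (239.9 − 239.4) / (90 − 0) = +0.005556
∂h/∂y = (239.6 − 239.4) / (-125 − 0) = -0.001600
Head at (65, 130) = 239.4 + (+0.005556)·(65) + (-0.001600)·(130) = 239.55 ft.
That is lower than the 239.9 ft at OW-B, so the point is downgradient.

downgradient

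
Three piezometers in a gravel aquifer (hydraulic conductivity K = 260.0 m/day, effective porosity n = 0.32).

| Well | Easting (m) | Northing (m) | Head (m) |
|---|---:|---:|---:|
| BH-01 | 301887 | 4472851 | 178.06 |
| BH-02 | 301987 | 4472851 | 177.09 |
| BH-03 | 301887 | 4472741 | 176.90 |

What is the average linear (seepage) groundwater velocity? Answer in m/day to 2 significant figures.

12 m/day

∂h/∂x = (177.09 − 178.06) / (301987 − 301887) = -0.009700
∂h/∂y = (176.90 − 178.06) / (4472741 − 4472851) = +0.01055
|∇h| = √(-0.009700² + 0.01055²) = 0.01433
Seepage velocity v = K·i/n = 260.0 × 0.01433 / 0.32 = 11.64 m/day.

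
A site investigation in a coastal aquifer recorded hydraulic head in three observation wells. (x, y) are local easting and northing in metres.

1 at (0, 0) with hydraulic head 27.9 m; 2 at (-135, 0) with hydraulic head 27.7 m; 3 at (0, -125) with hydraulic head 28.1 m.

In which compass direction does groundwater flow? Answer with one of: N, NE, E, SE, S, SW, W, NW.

∂h/∂x = (27.7 − 27.9) / (-135 − 0) = +0.001481
∂h/∂y = (28.1 − 27.9) / (-125 − 0) = -0.001600
Flow = −∇h = (-0.001481 east, +0.001600 north), which points northwest.

NW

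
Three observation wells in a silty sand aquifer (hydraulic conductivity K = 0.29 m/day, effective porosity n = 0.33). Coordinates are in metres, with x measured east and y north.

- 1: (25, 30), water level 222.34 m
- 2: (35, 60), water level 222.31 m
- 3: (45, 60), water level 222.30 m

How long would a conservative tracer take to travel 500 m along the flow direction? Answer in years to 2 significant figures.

Taking 1 as reference: 2−1 = (10, 30, -0.03); 3−1 = (20, 30, -0.04).
Determinant of the coordinate differences = 10·30 − 20·30 = -300.
∂h/∂x = [(-0.03)·30 − (-0.04)·30] / -300 = -0.0010000
∂h/∂y = [10·(-0.04) − 20·(-0.03)] / -300 = -0.0006667
|∇h| = √(-0.0010000² + -0.0006667²) = 0.001202
Seepage velocity v = K·i/n = 0.29 × 0.001202 / 0.33 = 0.001056 m/day.
t = 500 / 0.001056 = 4.735e+05 days = 1.3e+03 years.

1300 years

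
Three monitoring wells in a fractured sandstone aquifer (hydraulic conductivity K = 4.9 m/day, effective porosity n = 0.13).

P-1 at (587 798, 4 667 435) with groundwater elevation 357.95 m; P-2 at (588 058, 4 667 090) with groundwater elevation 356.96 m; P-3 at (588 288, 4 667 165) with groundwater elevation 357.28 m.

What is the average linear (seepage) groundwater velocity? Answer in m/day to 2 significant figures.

0.12 m/day

Taking P-1 as reference: P-2−P-1 = (260, -345, -0.99); P-3−P-1 = (490, -270, -0.67).
Determinant of the coordinate differences = 260·(-270) − 490·(-345) = 98850.
∂h/∂x = [(-0.99)·(-270) − (-0.67)·(-345)] / 98850 = +0.0003657
∂h/∂y = [260·(-0.67) − 490·(-0.99)] / 98850 = +0.003145
|∇h| = √(0.0003657² + 0.003145²) = 0.003166
Seepage velocity v = K·i/n = 4.9 × 0.003166 / 0.13 = 0.1193 m/day.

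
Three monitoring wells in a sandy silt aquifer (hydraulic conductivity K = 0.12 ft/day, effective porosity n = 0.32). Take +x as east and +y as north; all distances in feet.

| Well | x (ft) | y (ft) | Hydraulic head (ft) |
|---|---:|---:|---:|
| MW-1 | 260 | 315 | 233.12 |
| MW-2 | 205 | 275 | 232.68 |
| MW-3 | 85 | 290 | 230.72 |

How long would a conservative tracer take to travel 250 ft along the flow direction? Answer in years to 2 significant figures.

100 years

Differences from MW-1: to MW-2 (Δx, Δy, Δh) = (-55, -40, -0.44); to MW-3 = (-175, -25, -2.40).
Solve a·Δx + b·Δy = Δh: det = (-55)·(-25) − (-175)·(-40) = -5625.
∂h/∂x = [(-0.44)·(-25) − (-2.40)·(-40)] / -5625 = +0.01511
∂h/∂y = [(-55)·(-2.40) − (-175)·(-0.44)] / -5625 = -0.009778
|∇h| = √(0.01511² + -0.009778²) = 0.018
Seepage velocity v = K·i/n = 0.12 × 0.018 / 0.32 = 0.00675 ft/day.
t = 250 / 0.00675 = 3.704e+04 days = 101 years.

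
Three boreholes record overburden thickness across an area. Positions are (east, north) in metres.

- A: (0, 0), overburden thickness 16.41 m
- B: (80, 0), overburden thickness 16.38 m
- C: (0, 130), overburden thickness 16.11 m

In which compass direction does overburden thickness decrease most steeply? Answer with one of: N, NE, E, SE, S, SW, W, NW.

∂d/∂x = (16.38 − 16.41) / (80 − 0) = -0.0003750
∂d/∂y = (16.11 − 16.41) / (130 − 0) = -0.002308
Steepest decrease is along −∇f = (+0.0003750 E, +0.002308 N) → north.

N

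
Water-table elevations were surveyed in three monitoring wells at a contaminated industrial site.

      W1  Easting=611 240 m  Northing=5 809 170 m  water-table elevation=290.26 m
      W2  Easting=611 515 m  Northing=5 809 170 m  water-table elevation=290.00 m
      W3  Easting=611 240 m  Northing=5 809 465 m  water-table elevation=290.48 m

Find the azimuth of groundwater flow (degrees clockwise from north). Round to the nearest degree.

∂h/∂x = (290.00 − 290.26) / (611515 − 611240) = -0.0009455
∂h/∂y = (290.48 − 290.26) / (5809465 − 5809170) = +0.0007458
Flow direction (−∇h) has components (+0.0009455 E, -0.0007458 N).
Azimuth = atan2(E, N) = atan2(+0.0009455, -0.0007458) = 128.3° ≈ 128°.

128°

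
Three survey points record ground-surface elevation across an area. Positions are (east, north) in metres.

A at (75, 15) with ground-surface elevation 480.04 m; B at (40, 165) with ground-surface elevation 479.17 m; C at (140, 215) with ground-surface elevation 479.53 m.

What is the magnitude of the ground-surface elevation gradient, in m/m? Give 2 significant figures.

0.0073 m/m

Taking A as reference: B−A = (-35, 150, -0.87); C−A = (65, 200, -0.51).
Determinant of the coordinate differences = (-35)·200 − 65·150 = -16750.
∂z/∂x = [(-0.87)·200 − (-0.51)·150] / -16750 = +0.005821
∂z/∂y = [(-35)·(-0.51) − 65·(-0.87)] / -16750 = -0.004442
|∇f| = √(0.005821² + -0.004442²) = 0.007322 m/m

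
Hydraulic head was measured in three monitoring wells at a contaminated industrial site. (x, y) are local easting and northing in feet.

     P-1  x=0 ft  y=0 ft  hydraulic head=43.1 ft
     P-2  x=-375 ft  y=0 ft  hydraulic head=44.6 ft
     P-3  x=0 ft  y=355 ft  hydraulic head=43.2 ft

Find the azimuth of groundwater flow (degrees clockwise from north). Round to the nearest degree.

∂h/∂x = (44.6 − 43.1) / (-375 − 0) = -0.004000
∂h/∂y = (43.2 − 43.1) / (355 − 0) = +0.0002817
Flow direction (−∇h) has components (+0.004000 E, -0.0002817 N).
Azimuth = atan2(E, N) = atan2(+0.004000, -0.0002817) = 94.0° ≈ 094°.

094°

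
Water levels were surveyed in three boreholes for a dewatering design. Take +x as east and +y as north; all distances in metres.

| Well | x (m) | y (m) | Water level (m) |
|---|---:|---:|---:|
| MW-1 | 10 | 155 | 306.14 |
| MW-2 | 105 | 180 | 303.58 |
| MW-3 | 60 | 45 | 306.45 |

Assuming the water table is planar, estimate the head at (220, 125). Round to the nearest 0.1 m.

Three-point gradient (reference MW-1): Δ to MW-2 = (95, 25, -2.56), Δ to MW-3 = (50, -110, +0.31).
∂h/∂x = -0.02341, ∂h/∂y = -0.01346 (det = -11700).
h(220, 125) = 306.14 + (-0.02341)·(210) + (-0.01346)·(-30) = 306.14 -4.915 +0.404 = 301.628 m.

301.6 m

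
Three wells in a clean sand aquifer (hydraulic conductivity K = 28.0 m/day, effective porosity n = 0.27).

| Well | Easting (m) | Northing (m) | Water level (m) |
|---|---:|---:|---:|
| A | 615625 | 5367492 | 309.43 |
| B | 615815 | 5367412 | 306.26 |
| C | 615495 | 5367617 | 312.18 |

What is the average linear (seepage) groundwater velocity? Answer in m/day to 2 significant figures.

1.6 m/day

With h = a·x + b·y + c and A as origin, the differences give:
  190·a + (-80)·b = -3.17
  (-130)·a + 125·b = +2.75
Eliminate b (×125 and ×(-80), subtract): 13350·a = -176.250 → a = ∂h/∂x = -0.01320
Back-substitute: b = ∂h/∂y = +0.008270.
|∇h| = √(-0.01320² + 0.008270²) = 0.01558
Seepage velocity v = K·i/n = 28.0 × 0.01558 / 0.27 = 1.616 m/day.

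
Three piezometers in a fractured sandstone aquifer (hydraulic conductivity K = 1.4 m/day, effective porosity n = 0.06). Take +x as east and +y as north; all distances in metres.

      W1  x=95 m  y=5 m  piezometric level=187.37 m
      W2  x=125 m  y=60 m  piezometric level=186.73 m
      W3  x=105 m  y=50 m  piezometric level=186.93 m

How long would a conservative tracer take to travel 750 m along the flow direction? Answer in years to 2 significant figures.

Taking W1 as reference: W2−W1 = (30, 55, -0.64); W3−W1 = (10, 45, -0.44).
Solve a·Δx + b·Δy = Δh: det = 30·45 − 10·55 = 800.
∂h/∂x = [(-0.64)·45 − (-0.44)·55] / 800 = -0.005750
∂h/∂y = [30·(-0.44) − 10·(-0.64)] / 800 = -0.008500
|∇h| = √(-0.005750² + -0.008500²) = 0.01026
Seepage velocity v = K·i/n = 1.4 × 0.01026 / 0.06 = 0.2394 m/day.
t = 750 / 0.2394 = 3133 days = 8.58 years.

8.6 years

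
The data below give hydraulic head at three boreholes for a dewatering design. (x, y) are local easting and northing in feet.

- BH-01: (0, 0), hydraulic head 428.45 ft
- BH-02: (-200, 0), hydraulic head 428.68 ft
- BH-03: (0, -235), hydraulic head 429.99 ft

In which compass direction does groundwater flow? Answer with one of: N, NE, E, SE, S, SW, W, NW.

∂h/∂x = (428.68 − 428.45) / (-200 − 0) = -0.001150
∂h/∂y = (429.99 − 428.45) / (-235 − 0) = -0.006553
Flow = −∇h = (+0.001150 east, +0.006553 north), which points north.

N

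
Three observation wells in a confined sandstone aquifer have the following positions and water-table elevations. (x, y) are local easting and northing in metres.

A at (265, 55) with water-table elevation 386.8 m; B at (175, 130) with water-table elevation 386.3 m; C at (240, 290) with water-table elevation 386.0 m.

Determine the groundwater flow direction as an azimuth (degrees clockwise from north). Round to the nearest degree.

With h = a·x + b·y + c and A as origin, the differences give:
  (-90)·a + 75·b = -0.5
  (-25)·a + 235·b = -0.8
Eliminate b (×235 and ×75, subtract): -19275·a = -57.50 → a = ∂h/∂x = +0.002983
Back-substitute: b = ∂h/∂y = -0.003087.
Flow direction (−∇h) has components (-0.002983 E, +0.003087 N).
Azimuth = atan2(E, N) = atan2(-0.002983, +0.003087) = 316.0° ≈ 316°.

316°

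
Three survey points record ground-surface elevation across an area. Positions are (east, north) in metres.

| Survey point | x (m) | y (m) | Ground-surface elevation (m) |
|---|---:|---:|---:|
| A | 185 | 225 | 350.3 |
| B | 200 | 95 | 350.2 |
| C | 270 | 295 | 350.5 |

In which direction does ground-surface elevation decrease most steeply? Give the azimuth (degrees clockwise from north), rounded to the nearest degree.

239°

Taking A as reference: B−A = (15, -130, -0.1); C−A = (85, 70, +0.2).
Solve a·Δx + b·Δy = Δz: det = 15·70 − 85·(-130) = 12100.
∂z/∂x = [(-0.1)·70 − (+0.2)·(-130)] / 12100 = +0.001570
∂z/∂y = [15·(+0.2) − 85·(-0.1)] / 12100 = +0.0009504
Steepest decrease is along −∇f: components (-0.001570 E, -0.0009504 N).
Azimuth = atan2(-0.001570, -0.0009504) = 238.8° ≈ 239°.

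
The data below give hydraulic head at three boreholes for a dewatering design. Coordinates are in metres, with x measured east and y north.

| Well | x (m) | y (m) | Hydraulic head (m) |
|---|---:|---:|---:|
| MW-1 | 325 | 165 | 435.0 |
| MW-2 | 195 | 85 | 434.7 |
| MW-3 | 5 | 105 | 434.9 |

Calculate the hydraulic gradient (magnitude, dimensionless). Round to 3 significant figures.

Taking MW-1 as reference: MW-2−MW-1 = (-130, -80, -0.3); MW-3−MW-1 = (-320, -60, -0.1).
Determinant of the coordinate differences = (-130)·(-60) − (-320)·(-80) = -17800.
∂h/∂x = [(-0.3)·(-60) − (-0.1)·(-80)] / -17800 = -0.0005618
∂h/∂y = [(-130)·(-0.1) − (-320)·(-0.3)] / -17800 = +0.004663
|∇h| = √(-0.0005618² + 0.004663²) = 0.004697

0.00470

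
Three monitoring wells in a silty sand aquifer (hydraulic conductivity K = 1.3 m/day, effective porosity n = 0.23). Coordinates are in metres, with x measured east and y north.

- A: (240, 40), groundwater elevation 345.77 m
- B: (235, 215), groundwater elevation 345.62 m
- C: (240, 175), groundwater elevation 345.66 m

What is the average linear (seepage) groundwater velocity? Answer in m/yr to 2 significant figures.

Taking A as reference: B−A = (-5, 175, -0.15); C−A = (0, 135, -0.11).
Solve a·Δx + b·Δy = Δh: det = (-5)·135 − 0·175 = -675.
∂h/∂x = [(-0.15)·135 − (-0.11)·175] / -675 = +0.001481
∂h/∂y = [(-5)·(-0.11) − 0·(-0.15)] / -675 = -0.0008148
|∇h| = √(0.001481² + -0.0008148²) = 0.00169
Seepage velocity v = K·i/n = 1.3 × 0.00169 / 0.23 = 0.009552 m/day = 3.489 m/yr.

3.5 m/yr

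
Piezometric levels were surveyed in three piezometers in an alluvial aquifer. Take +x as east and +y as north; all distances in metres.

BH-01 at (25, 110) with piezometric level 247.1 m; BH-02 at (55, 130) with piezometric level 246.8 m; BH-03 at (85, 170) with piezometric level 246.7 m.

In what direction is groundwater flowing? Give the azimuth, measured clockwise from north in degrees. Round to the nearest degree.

121°

With h = a·x + b·y + c and BH-01 as origin, the differences give:
  30·a + 20·b = -0.3
  60·a + 60·b = -0.4
Eliminate b (×60 and ×20, subtract): 600·a = -10.00 → a = ∂h/∂x = -0.01667
Back-substitute: b = ∂h/∂y = +0.010000.
Flow direction (−∇h) has components (+0.01667 E, -0.010000 N).
Azimuth = atan2(E, N) = atan2(+0.01667, -0.010000) = 121.0° ≈ 121°.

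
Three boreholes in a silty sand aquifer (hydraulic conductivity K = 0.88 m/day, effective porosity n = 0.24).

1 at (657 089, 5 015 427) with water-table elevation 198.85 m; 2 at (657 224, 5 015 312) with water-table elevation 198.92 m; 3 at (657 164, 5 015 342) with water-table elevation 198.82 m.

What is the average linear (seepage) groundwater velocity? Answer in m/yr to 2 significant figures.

Taking 1 as reference: 2−1 = (135, -115, +0.07); 3−1 = (75, -85, -0.03).
Determinant of the coordinate differences = 135·(-85) − 75·(-115) = -2850.
∂h/∂x = [(+0.07)·(-85) − (-0.03)·(-115)] / -2850 = +0.003298
∂h/∂y = [135·(-0.03) − 75·(+0.07)] / -2850 = +0.003263
|∇h| = √(0.003298² + 0.003263²) = 0.004639
Seepage velocity v = K·i/n = 0.88 × 0.004639 / 0.24 = 0.01701 m/day = 6.213 m/yr.

6.2 m/yr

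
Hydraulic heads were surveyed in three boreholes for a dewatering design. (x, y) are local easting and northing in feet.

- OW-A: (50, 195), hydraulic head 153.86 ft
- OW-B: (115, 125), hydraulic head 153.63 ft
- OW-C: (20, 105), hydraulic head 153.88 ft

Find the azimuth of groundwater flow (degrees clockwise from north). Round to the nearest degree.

104°

Three-point gradient (reference OW-A): Δ to OW-B = (65, -70, -0.23), Δ to OW-C = (-30, -90, +0.02).
∂h/∂x = -0.002780, ∂h/∂y = +0.0007044 (det = -7950).
Flow direction (−∇h) has components (+0.002780 E, -0.0007044 N).
Azimuth = atan2(E, N) = atan2(+0.002780, -0.0007044) = 104.2° ≈ 104°.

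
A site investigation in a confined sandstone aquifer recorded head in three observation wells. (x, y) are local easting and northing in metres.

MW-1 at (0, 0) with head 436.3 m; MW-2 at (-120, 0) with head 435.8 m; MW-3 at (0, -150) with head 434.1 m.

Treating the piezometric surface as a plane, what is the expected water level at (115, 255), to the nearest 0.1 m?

440.5 m

∂h/∂x = (435.8 − 436.3) / (-120 − 0) = +0.004167
∂h/∂y = (434.1 − 436.3) / (-150 − 0) = +0.01467
h(115, 255) = 436.3 + (+0.004167)·(115) + (+0.01467)·(255) = 436.3 +0.479 +3.740 = 440.519 m.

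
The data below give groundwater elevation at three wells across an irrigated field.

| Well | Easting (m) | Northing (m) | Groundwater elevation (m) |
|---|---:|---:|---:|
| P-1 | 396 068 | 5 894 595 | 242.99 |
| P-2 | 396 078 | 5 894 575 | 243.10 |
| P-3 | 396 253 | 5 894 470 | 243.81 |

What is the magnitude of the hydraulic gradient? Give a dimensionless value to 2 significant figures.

Three-point gradient (reference P-1): Δ to P-2 = (10, -20, +0.11), Δ to P-3 = (185, -125, +0.82).
∂h/∂x = +0.001082, ∂h/∂y = -0.004959 (det = 2450).
|∇h| = √(0.001082² + -0.004959²) = 0.005076

0.0051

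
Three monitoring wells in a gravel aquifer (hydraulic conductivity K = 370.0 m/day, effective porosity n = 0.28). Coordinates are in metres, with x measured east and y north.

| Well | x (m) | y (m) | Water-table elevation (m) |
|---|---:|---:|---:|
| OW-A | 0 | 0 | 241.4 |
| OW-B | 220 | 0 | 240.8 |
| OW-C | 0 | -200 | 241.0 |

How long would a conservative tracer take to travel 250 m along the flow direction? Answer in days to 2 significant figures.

56 days

∂h/∂x = (240.8 − 241.4) / (220 − 0) = -0.002727
∂h/∂y = (241.0 − 241.4) / (-200 − 0) = +0.002000
|∇h| = √(-0.002727² + 0.002000²) = 0.003382
Seepage velocity v = K·i/n = 370.0 × 0.003382 / 0.28 = 4.469 m/day.
t = 250 / 4.469 = 55.94 days.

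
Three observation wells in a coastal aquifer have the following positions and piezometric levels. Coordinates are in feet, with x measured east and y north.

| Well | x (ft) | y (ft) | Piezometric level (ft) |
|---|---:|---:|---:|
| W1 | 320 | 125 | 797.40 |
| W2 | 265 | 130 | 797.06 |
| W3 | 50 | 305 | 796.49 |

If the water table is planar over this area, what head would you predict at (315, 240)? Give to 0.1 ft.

797.9 ft

Taking W1 as reference: W2−W1 = (-55, 5, -0.34); W3−W1 = (-270, 180, -0.91).
Solve a·Δx + b·Δy = Δh: det = (-55)·180 − (-270)·5 = -8550.
∂h/∂x = [(-0.34)·180 − (-0.91)·5] / -8550 = +0.006626
∂h/∂y = [(-55)·(-0.91) − (-270)·(-0.34)] / -8550 = +0.004883
h(315, 240) = 797.40 + (+0.006626)·(-5) + (+0.004883)·(115) = 797.40 -0.033 +0.562 = 797.928 ft.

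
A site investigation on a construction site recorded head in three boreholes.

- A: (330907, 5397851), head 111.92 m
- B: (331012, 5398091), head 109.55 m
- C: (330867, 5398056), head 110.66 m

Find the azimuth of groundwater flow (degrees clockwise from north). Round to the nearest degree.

With h = a·x + b·y + c and A as origin, the differences give:
  105·a + 240·b = -2.37
  (-40)·a + 205·b = -1.26
Eliminate b (×205 and ×240, subtract): 31125·a = -183.450 → a = ∂h/∂x = -0.005894
Back-substitute: b = ∂h/∂y = -0.007296.
Flow direction (−∇h) has components (+0.005894 E, +0.007296 N).
Azimuth = atan2(E, N) = atan2(+0.005894, +0.007296) = 38.9° ≈ 039°.

039°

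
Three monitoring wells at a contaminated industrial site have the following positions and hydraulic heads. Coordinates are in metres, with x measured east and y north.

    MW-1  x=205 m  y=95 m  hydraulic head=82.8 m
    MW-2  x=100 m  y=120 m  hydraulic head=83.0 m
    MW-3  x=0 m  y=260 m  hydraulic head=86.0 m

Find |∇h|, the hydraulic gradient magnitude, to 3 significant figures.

0.0245

Three-point gradient (reference MW-1): Δ to MW-2 = (-105, 25, +0.2), Δ to MW-3 = (-205, 165, +3.2).
∂h/∂x = +0.003852, ∂h/∂y = +0.02418 (det = -12200).
|∇h| = √(0.003852² + 0.02418²) = 0.02448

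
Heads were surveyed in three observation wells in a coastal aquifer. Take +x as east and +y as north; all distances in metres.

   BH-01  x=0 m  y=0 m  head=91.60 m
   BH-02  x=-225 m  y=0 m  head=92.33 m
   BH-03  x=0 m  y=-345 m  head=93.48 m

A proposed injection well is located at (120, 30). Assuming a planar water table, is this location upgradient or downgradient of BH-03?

∂h/∂x = (92.33 − 91.60) / (-225 − 0) = -0.003244
∂h/∂y = (93.48 − 91.60) / (-345 − 0) = -0.005449
Head at (120, 30) = 91.60 + (-0.003244)·(120) + (-0.005449)·(30) = 91.05 m.
That is lower than the 93.48 m at BH-03, so the point is downgradient.

downgradient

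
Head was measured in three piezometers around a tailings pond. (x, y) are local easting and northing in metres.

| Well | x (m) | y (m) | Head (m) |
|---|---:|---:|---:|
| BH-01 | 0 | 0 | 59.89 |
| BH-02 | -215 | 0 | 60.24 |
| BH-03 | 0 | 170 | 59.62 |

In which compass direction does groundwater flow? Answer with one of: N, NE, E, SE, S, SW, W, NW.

NE

∂h/∂x = (60.24 − 59.89) / (-215 − 0) = -0.001628
∂h/∂y = (59.62 − 59.89) / (170 − 0) = -0.001588
Flow = −∇h = (+0.001628 east, +0.001588 north), which points northeast.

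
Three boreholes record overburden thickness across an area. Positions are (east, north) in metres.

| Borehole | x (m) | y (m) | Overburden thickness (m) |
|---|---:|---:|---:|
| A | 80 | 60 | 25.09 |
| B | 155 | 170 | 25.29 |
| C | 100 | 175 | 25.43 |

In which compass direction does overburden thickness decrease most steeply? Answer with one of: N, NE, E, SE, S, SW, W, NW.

Differences from A: to B (Δx, Δy, Δh) = (75, 110, +0.20); to C = (20, 115, +0.34).
Determinant of the coordinate differences = 75·115 − 20·110 = 6425.
∂d/∂x = [(+0.20)·115 − (+0.34)·110] / 6425 = -0.002241
∂d/∂y = [75·(+0.34) − 20·(+0.20)] / 6425 = +0.003346
Steepest decrease is along −∇f = (+0.002241 E, -0.003346 N) → southeast.

SE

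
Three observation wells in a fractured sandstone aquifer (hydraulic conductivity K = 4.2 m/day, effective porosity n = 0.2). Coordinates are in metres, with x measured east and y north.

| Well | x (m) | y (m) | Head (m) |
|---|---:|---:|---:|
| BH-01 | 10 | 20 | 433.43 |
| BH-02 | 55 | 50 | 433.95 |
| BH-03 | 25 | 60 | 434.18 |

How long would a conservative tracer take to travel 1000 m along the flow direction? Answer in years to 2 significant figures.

With h = a·x + b·y + c and BH-01 as origin, the differences give:
  45·a + 30·b = +0.52
  15·a + 40·b = +0.75
Eliminate b (×40 and ×30, subtract): 1350·a = -1.700 → a = ∂h/∂x = -0.001259
Back-substitute: b = ∂h/∂y = +0.01922.
|∇h| = √(-0.001259² + 0.01922²) = 0.01926
Seepage velocity v = K·i/n = 4.2 × 0.01926 / 0.2 = 0.4045 m/day.
t = 1000 / 0.4045 = 2472 days = 6.77 years.

6.8 years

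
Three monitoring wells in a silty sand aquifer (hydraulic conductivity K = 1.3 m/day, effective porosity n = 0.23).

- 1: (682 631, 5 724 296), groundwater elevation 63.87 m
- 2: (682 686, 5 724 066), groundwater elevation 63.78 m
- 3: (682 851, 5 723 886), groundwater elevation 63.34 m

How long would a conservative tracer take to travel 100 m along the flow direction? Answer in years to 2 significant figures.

16 years

Taking 1 as reference: 2−1 = (55, -230, -0.09); 3−1 = (220, -410, -0.53).
Solve a·Δx + b·Δy = Δh: det = 55·(-410) − 220·(-230) = 28050.
∂h/∂x = [(-0.09)·(-410) − (-0.53)·(-230)] / 28050 = -0.003030
∂h/∂y = [55·(-0.53) − 220·(-0.09)] / 28050 = -0.0003333
|∇h| = √(-0.003030² + -0.0003333²) = 0.003048
Seepage velocity v = K·i/n = 1.3 × 0.003048 / 0.23 = 0.01723 m/day.
t = 100 / 0.01723 = 5804 days = 15.9 years.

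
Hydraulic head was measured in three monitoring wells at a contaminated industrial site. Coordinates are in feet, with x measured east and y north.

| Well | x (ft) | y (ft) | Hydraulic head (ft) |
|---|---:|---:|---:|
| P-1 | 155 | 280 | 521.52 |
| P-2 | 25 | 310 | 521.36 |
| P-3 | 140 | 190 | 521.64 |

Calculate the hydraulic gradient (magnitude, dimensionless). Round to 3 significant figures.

0.00173

With h = a·x + b·y + c and P-1 as origin, the differences give:
  (-130)·a + 30·b = -0.16
  (-15)·a + (-90)·b = +0.12
Eliminate b (×(-90) and ×30, subtract): 12150·a = 10.800 → a = ∂h/∂x = +0.0008889
Back-substitute: b = ∂h/∂y = -0.001481.
|∇h| = √(0.0008889² + -0.001481²) = 0.001727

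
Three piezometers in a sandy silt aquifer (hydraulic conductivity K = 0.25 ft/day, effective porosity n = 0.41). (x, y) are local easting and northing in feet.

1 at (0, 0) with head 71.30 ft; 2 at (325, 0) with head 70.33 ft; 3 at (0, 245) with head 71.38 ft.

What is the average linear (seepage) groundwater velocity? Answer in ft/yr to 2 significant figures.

0.67 ft/yr

∂h/∂x = (70.33 − 71.30) / (325 − 0) = -0.002985
∂h/∂y = (71.38 − 71.30) / (245 − 0) = +0.0003265
|∇h| = √(-0.002985² + 0.0003265²) = 0.003003
Seepage velocity v = K·i/n = 0.25 × 0.003003 / 0.41 = 0.001831 ft/day = 0.6688 ft/yr.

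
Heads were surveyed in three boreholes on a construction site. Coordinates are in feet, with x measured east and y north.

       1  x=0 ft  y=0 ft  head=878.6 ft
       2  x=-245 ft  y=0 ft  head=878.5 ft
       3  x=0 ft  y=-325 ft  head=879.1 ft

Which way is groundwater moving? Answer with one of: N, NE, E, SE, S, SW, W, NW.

N

∂h/∂x = (878.5 − 878.6) / (-245 − 0) = +0.0004082
∂h/∂y = (879.1 − 878.6) / (-325 − 0) = -0.001538
Flow = −∇h = (-0.0004082 east, +0.001538 north), which points north.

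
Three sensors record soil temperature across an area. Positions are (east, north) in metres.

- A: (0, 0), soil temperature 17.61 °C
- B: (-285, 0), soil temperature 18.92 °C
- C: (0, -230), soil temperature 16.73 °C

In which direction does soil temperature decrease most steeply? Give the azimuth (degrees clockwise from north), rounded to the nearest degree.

130°

∂T/∂x = (18.92 − 17.61) / (-285 − 0) = -0.004596
∂T/∂y = (16.73 − 17.61) / (-230 − 0) = +0.003826
Steepest decrease is along −∇f: components (+0.004596 E, -0.003826 N).
Azimuth = atan2(+0.004596, -0.003826) = 129.8° ≈ 130°.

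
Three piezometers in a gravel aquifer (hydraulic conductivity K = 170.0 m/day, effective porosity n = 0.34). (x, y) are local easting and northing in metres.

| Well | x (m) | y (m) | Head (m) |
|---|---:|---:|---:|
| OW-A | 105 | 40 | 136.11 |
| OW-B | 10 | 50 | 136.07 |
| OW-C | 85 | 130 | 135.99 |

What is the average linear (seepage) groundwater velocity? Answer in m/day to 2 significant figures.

With h = a·x + b·y + c and OW-A as origin, the differences give:
  (-95)·a + 10·b = -0.04
  (-20)·a + 90·b = -0.12
Eliminate b (×90 and ×10, subtract): -8350·a = -2.400 → a = ∂h/∂x = +0.0002874
Back-substitute: b = ∂h/∂y = -0.001269.
|∇h| = √(0.0002874² + -0.001269²) = 0.001301
Seepage velocity v = K·i/n = 170.0 × 0.001301 / 0.34 = 0.6505 m/day.

0.65 m/day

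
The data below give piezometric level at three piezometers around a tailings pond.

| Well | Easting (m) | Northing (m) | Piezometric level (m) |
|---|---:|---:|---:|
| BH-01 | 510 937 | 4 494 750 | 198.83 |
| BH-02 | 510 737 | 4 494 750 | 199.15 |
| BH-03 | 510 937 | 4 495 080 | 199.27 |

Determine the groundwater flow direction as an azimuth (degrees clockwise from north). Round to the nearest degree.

130°

∂h/∂x = (199.15 − 198.83) / (510737 − 510937) = -0.001600
∂h/∂y = (199.27 − 198.83) / (4495080 − 4494750) = +0.001333
Flow direction (−∇h) has components (+0.001600 E, -0.001333 N).
Azimuth = atan2(E, N) = atan2(+0.001600, -0.001333) = 129.8° ≈ 130°.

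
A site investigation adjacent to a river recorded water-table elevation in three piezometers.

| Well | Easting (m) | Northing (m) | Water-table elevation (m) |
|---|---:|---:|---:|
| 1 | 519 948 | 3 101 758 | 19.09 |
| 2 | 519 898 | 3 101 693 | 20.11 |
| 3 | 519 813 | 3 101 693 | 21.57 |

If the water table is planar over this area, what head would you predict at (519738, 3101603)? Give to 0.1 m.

23.1 m

Taking 1 as reference: 2−1 = (-50, -65, +1.02); 3−1 = (-135, -65, +2.48).
Determinant of the coordinate differences = (-50)·(-65) − (-135)·(-65) = -5525.
∂h/∂x = [(+1.02)·(-65) − (+2.48)·(-65)] / -5525 = -0.01718
∂h/∂y = [(-50)·(+2.48) − (-135)·(+1.02)] / -5525 = -0.002480
h(519738, 3101603) = 19.09 + (-0.01718)·(-210) + (-0.002480)·(-155) = 19.09 +3.607 +0.384 = 23.081 m.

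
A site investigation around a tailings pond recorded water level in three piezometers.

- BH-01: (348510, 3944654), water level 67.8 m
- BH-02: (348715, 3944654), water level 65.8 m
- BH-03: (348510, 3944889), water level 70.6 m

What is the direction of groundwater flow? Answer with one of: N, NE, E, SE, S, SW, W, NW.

SE

∂h/∂x = (65.8 − 67.8) / (348715 − 348510) = -0.009756
∂h/∂y = (70.6 − 67.8) / (3944889 − 3944654) = +0.01191
Flow = −∇h = (+0.009756 east, -0.01191 north), which points southeast.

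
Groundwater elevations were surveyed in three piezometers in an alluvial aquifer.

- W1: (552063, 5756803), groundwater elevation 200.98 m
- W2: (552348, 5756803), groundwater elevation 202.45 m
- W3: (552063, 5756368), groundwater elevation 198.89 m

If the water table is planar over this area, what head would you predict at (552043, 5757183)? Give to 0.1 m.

∂h/∂x = (202.45 − 200.98) / (552348 − 552063) = +0.005158
∂h/∂y = (198.89 − 200.98) / (5756368 − 5756803) = +0.004805
h(552043, 5757183) = 200.98 + (+0.005158)·(-20) + (+0.004805)·(380) = 200.98 -0.103 +1.826 = 202.703 m.

202.7 m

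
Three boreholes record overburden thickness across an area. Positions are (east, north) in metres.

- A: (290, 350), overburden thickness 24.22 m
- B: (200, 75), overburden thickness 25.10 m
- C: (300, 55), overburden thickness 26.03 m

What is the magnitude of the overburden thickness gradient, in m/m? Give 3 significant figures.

0.0100 m/m

With d = a·x + b·y + c and A as origin, the differences give:
  (-90)·a + (-275)·b = +0.88
  10·a + (-295)·b = +1.81
Eliminate b (×(-295) and ×(-275), subtract): 29300·a = 238.150 → a = ∂d/∂x = +0.008128
Back-substitute: b = ∂d/∂y = -0.005860.
|∇f| = √(0.008128² + -0.005860²) = 0.01002 m/m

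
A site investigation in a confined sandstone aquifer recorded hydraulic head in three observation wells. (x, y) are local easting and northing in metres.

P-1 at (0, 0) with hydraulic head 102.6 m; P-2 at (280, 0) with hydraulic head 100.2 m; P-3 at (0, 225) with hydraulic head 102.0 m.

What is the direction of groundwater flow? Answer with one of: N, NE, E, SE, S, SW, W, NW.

E

∂h/∂x = (100.2 − 102.6) / (280 − 0) = -0.008571
∂h/∂y = (102.0 − 102.6) / (225 − 0) = -0.002667
Flow = −∇h = (+0.008571 east, +0.002667 north), which points east.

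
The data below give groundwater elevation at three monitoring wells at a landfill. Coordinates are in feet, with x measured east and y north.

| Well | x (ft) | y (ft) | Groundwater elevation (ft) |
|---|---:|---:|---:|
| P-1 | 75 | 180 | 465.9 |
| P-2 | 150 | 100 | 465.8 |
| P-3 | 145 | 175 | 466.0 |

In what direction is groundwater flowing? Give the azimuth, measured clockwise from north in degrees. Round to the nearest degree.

210°

Differences from P-1: to P-2 (Δx, Δy, Δh) = (75, -80, -0.1); to P-3 = (70, -5, +0.1).
Determinant of the coordinate differences = 75·(-5) − 70·(-80) = 5225.
∂h/∂x = [(-0.1)·(-5) − (+0.1)·(-80)] / 5225 = +0.001627
∂h/∂y = [75·(+0.1) − 70·(-0.1)] / 5225 = +0.002775
Flow direction (−∇h) has components (-0.001627 E, -0.002775 N).
Azimuth = atan2(E, N) = atan2(-0.001627, -0.002775) = 210.4° ≈ 210°.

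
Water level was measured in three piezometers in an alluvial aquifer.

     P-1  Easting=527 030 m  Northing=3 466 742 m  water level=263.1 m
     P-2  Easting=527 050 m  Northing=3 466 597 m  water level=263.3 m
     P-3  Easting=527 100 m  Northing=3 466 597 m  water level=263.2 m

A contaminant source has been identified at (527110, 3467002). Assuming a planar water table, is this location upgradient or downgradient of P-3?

With h = a·x + b·y + c and P-1 as origin, the differences give:
  20·a + (-145)·b = +0.2
  70·a + (-145)·b = +0.1
Eliminate b (×(-145) and ×(-145), subtract): 7250·a = -14.50 → a = ∂h/∂x = -0.002000
Back-substitute: b = ∂h/∂y = -0.001655.
Head at (527110, 3467002) = 263.1 + (-0.002000)·(80) + (-0.001655)·(260) = 262.51 m.
That is lower than the 263.2 m at P-3, so the point is downgradient.

downgradient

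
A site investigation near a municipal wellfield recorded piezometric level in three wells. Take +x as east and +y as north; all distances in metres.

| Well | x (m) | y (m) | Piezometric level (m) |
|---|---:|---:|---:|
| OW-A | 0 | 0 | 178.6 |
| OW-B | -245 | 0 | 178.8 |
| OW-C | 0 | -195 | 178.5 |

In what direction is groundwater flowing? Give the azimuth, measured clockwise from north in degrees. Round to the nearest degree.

∂h/∂x = (178.8 − 178.6) / (-245 − 0) = -0.0008163
∂h/∂y = (178.5 − 178.6) / (-195 − 0) = +0.0005128
Flow direction (−∇h) has components (+0.0008163 E, -0.0005128 N).
Azimuth = atan2(E, N) = atan2(+0.0008163, -0.0005128) = 122.1° ≈ 122°.

122°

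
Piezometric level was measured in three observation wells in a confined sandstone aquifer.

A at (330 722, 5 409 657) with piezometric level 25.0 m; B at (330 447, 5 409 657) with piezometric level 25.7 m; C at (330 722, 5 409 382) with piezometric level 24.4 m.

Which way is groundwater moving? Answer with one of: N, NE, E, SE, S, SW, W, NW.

SE

∂h/∂x = (25.7 − 25.0) / (330447 − 330722) = -0.002545
∂h/∂y = (24.4 − 25.0) / (5409382 − 5409657) = +0.002182
Flow = −∇h = (+0.002545 east, -0.002182 north), which points southeast.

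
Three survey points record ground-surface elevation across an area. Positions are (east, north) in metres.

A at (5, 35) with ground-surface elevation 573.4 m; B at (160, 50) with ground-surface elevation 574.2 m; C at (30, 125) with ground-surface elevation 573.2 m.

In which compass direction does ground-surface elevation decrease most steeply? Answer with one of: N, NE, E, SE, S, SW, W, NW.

NW

With z = a·x + b·y + c and A as origin, the differences give:
  155·a + 15·b = +0.8
  25·a + 90·b = -0.2
Eliminate b (×90 and ×15, subtract): 13575·a = 75.00 → a = ∂z/∂x = +0.005525
Back-substitute: b = ∂z/∂y = -0.003757.
Steepest decrease is along −∇f = (-0.005525 E, +0.003757 N) → northwest.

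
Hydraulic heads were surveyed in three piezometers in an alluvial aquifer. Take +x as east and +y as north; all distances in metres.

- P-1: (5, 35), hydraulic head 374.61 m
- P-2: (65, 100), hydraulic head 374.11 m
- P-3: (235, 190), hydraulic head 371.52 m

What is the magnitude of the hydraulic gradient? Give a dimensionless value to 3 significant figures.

Differences from P-1: to P-2 (Δx, Δy, Δh) = (60, 65, -0.50); to P-3 = (230, 155, -3.09).
Determinant of the coordinate differences = 60·155 − 230·65 = -5650.
∂h/∂x = [(-0.50)·155 − (-3.09)·65] / -5650 = -0.02183
∂h/∂y = [60·(-3.09) − 230·(-0.50)] / -5650 = +0.01246
|∇h| = √(-0.02183² + 0.01246²) = 0.02514

0.0251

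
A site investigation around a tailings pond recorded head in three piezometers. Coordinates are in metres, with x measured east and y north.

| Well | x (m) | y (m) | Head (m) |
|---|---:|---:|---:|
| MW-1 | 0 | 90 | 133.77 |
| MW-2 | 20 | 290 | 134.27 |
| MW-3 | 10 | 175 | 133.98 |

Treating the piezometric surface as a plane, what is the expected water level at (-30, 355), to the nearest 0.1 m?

With h = a·x + b·y + c and MW-1 as origin, the differences give:
  20·a + 200·b = +0.50
  10·a + 85·b = +0.21
Eliminate b (×85 and ×200, subtract): -300·a = 0.500 → a = ∂h/∂x = -0.001667
Back-substitute: b = ∂h/∂y = +0.002667.
h(-30, 355) = 133.77 + (-0.001667)·(-30) + (+0.002667)·(265) = 133.77 +0.050 +0.707 = 134.527 m.

134.5 m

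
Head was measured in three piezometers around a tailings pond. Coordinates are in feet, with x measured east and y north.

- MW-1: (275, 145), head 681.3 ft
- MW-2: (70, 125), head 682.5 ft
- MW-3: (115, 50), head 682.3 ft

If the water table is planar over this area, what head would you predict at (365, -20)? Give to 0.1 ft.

Taking MW-1 as reference: MW-2−MW-1 = (-205, -20, +1.2); MW-3−MW-1 = (-160, -95, +1.0).
Determinant of the coordinate differences = (-205)·(-95) − (-160)·(-20) = 16275.
∂h/∂x = [(+1.2)·(-95) − (+1.0)·(-20)] / 16275 = -0.005776
∂h/∂y = [(-205)·(+1.0) − (-160)·(+1.2)] / 16275 = -0.0007988
h(365, -20) = 681.3 + (-0.005776)·(90) + (-0.0007988)·(-165) = 681.3 -0.520 +0.132 = 680.912 ft.

680.9 ft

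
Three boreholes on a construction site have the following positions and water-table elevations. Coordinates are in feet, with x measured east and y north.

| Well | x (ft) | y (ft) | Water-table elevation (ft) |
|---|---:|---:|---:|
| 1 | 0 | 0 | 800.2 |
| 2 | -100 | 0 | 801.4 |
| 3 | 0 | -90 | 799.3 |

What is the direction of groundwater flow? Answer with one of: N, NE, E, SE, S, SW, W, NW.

SE

∂h/∂x = (801.4 − 800.2) / (-100 − 0) = -0.01200
∂h/∂y = (799.3 − 800.2) / (-90 − 0) = +0.01000
Flow = −∇h = (+0.01200 east, -0.01000 north), which points southeast.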